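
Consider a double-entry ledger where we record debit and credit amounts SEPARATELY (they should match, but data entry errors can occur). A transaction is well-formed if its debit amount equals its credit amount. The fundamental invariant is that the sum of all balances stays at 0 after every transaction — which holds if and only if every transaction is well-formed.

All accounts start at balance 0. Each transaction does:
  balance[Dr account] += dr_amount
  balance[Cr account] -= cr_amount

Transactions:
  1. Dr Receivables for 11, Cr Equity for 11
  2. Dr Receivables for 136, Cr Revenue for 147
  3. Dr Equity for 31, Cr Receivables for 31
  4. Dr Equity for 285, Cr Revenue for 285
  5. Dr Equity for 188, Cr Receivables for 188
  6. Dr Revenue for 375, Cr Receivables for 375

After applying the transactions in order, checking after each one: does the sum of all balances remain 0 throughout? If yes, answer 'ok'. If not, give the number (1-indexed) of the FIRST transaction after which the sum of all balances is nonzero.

After txn 1: dr=11 cr=11 sum_balances=0
After txn 2: dr=136 cr=147 sum_balances=-11
After txn 3: dr=31 cr=31 sum_balances=-11
After txn 4: dr=285 cr=285 sum_balances=-11
After txn 5: dr=188 cr=188 sum_balances=-11
After txn 6: dr=375 cr=375 sum_balances=-11

Answer: 2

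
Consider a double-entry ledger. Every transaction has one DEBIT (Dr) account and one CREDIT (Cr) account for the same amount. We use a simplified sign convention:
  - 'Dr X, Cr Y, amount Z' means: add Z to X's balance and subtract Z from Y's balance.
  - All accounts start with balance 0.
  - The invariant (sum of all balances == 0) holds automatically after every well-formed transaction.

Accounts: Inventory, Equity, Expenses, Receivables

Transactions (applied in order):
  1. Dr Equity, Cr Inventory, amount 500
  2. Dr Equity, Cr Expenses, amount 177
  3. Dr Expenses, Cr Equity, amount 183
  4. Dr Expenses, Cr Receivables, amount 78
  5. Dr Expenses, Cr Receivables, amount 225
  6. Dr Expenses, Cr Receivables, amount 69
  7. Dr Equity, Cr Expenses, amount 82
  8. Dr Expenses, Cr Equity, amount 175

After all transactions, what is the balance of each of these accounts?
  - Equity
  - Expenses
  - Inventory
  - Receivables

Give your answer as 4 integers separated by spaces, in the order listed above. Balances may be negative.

Answer: 401 471 -500 -372

Derivation:
After txn 1 (Dr Equity, Cr Inventory, amount 500): Equity=500 Inventory=-500
After txn 2 (Dr Equity, Cr Expenses, amount 177): Equity=677 Expenses=-177 Inventory=-500
After txn 3 (Dr Expenses, Cr Equity, amount 183): Equity=494 Expenses=6 Inventory=-500
After txn 4 (Dr Expenses, Cr Receivables, amount 78): Equity=494 Expenses=84 Inventory=-500 Receivables=-78
After txn 5 (Dr Expenses, Cr Receivables, amount 225): Equity=494 Expenses=309 Inventory=-500 Receivables=-303
After txn 6 (Dr Expenses, Cr Receivables, amount 69): Equity=494 Expenses=378 Inventory=-500 Receivables=-372
After txn 7 (Dr Equity, Cr Expenses, amount 82): Equity=576 Expenses=296 Inventory=-500 Receivables=-372
After txn 8 (Dr Expenses, Cr Equity, amount 175): Equity=401 Expenses=471 Inventory=-500 Receivables=-372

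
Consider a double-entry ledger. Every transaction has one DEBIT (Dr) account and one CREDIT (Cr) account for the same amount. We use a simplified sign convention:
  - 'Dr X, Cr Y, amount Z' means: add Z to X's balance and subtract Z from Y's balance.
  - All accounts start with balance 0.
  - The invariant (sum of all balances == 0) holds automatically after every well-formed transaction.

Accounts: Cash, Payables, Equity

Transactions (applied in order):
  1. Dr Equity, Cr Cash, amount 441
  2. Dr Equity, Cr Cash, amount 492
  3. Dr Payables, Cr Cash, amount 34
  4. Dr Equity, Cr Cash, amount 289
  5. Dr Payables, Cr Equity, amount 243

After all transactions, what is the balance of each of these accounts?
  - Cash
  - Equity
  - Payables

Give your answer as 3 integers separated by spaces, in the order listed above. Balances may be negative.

After txn 1 (Dr Equity, Cr Cash, amount 441): Cash=-441 Equity=441
After txn 2 (Dr Equity, Cr Cash, amount 492): Cash=-933 Equity=933
After txn 3 (Dr Payables, Cr Cash, amount 34): Cash=-967 Equity=933 Payables=34
After txn 4 (Dr Equity, Cr Cash, amount 289): Cash=-1256 Equity=1222 Payables=34
After txn 5 (Dr Payables, Cr Equity, amount 243): Cash=-1256 Equity=979 Payables=277

Answer: -1256 979 277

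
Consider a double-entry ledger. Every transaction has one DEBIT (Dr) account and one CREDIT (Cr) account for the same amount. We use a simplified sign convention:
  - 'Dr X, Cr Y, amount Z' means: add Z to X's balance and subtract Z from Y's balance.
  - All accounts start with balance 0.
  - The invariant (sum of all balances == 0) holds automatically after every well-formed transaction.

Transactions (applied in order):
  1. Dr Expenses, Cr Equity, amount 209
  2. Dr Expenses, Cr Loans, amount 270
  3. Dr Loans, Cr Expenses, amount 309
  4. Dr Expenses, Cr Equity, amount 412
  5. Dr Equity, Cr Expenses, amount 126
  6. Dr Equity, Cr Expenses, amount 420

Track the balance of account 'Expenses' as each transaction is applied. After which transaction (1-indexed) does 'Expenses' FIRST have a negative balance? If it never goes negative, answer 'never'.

Answer: never

Derivation:
After txn 1: Expenses=209
After txn 2: Expenses=479
After txn 3: Expenses=170
After txn 4: Expenses=582
After txn 5: Expenses=456
After txn 6: Expenses=36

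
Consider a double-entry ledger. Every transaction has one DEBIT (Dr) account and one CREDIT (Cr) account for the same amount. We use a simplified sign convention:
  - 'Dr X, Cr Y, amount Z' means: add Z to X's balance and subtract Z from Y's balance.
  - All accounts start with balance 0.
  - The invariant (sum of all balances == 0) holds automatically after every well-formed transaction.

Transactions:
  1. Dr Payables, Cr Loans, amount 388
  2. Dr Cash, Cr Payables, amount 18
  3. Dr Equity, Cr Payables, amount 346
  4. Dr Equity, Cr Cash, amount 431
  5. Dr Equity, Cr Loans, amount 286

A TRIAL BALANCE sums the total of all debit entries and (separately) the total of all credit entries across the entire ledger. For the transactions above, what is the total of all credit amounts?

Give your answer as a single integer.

Answer: 1469

Derivation:
Txn 1: credit+=388
Txn 2: credit+=18
Txn 3: credit+=346
Txn 4: credit+=431
Txn 5: credit+=286
Total credits = 1469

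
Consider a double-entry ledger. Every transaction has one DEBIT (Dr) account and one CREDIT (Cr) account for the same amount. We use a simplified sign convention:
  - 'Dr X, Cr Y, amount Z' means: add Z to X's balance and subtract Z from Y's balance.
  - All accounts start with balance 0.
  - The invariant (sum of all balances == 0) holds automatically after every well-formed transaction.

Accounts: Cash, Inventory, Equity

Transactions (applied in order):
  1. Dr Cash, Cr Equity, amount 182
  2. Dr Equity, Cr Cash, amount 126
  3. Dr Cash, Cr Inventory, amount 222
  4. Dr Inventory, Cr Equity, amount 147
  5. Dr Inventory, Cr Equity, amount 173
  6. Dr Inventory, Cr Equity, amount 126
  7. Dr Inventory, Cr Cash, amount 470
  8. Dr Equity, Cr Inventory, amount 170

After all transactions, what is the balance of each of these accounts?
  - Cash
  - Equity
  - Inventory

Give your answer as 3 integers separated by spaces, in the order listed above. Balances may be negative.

Answer: -192 -332 524

Derivation:
After txn 1 (Dr Cash, Cr Equity, amount 182): Cash=182 Equity=-182
After txn 2 (Dr Equity, Cr Cash, amount 126): Cash=56 Equity=-56
After txn 3 (Dr Cash, Cr Inventory, amount 222): Cash=278 Equity=-56 Inventory=-222
After txn 4 (Dr Inventory, Cr Equity, amount 147): Cash=278 Equity=-203 Inventory=-75
After txn 5 (Dr Inventory, Cr Equity, amount 173): Cash=278 Equity=-376 Inventory=98
After txn 6 (Dr Inventory, Cr Equity, amount 126): Cash=278 Equity=-502 Inventory=224
After txn 7 (Dr Inventory, Cr Cash, amount 470): Cash=-192 Equity=-502 Inventory=694
After txn 8 (Dr Equity, Cr Inventory, amount 170): Cash=-192 Equity=-332 Inventory=524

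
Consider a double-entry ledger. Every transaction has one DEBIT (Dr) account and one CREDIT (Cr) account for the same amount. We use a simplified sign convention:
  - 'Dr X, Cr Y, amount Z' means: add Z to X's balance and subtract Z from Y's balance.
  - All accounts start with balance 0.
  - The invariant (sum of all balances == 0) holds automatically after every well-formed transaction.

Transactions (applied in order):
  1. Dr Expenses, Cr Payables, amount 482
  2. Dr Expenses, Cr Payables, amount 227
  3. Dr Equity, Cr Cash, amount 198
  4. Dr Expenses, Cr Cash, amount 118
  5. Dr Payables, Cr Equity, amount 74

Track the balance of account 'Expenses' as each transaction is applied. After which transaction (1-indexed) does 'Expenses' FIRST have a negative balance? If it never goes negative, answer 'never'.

Answer: never

Derivation:
After txn 1: Expenses=482
After txn 2: Expenses=709
After txn 3: Expenses=709
After txn 4: Expenses=827
After txn 5: Expenses=827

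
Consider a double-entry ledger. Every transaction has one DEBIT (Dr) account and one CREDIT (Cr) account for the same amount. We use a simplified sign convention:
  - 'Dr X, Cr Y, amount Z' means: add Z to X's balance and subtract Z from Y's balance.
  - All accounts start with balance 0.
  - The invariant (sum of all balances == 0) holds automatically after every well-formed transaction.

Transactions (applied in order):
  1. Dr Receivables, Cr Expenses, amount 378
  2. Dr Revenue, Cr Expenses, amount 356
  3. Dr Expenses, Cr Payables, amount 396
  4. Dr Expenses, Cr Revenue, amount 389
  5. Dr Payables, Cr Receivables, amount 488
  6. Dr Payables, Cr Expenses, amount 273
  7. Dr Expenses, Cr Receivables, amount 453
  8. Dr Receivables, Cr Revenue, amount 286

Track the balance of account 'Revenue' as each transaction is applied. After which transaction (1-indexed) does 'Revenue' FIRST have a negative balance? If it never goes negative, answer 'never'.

After txn 1: Revenue=0
After txn 2: Revenue=356
After txn 3: Revenue=356
After txn 4: Revenue=-33

Answer: 4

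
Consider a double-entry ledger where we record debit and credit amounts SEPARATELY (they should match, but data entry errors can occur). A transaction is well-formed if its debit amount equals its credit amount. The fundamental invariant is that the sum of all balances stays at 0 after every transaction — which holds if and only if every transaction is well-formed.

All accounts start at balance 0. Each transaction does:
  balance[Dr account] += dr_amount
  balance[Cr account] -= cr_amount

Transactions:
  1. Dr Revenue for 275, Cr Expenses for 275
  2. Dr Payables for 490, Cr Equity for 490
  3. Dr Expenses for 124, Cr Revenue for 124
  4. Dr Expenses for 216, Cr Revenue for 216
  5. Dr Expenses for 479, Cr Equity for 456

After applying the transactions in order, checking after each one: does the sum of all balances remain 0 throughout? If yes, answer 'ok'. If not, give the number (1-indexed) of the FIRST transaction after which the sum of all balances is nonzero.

Answer: 5

Derivation:
After txn 1: dr=275 cr=275 sum_balances=0
After txn 2: dr=490 cr=490 sum_balances=0
After txn 3: dr=124 cr=124 sum_balances=0
After txn 4: dr=216 cr=216 sum_balances=0
After txn 5: dr=479 cr=456 sum_balances=23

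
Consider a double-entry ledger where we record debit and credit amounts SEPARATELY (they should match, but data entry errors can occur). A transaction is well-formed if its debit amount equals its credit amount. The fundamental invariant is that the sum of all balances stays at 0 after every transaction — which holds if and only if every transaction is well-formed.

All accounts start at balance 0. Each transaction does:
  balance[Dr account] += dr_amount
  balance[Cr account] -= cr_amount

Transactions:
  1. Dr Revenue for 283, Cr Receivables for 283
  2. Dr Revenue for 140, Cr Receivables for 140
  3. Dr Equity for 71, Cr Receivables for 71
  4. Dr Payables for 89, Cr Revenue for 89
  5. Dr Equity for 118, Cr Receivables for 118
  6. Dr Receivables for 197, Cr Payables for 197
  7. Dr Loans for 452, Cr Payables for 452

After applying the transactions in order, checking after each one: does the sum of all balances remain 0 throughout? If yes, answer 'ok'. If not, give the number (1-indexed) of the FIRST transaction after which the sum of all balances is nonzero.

After txn 1: dr=283 cr=283 sum_balances=0
After txn 2: dr=140 cr=140 sum_balances=0
After txn 3: dr=71 cr=71 sum_balances=0
After txn 4: dr=89 cr=89 sum_balances=0
After txn 5: dr=118 cr=118 sum_balances=0
After txn 6: dr=197 cr=197 sum_balances=0
After txn 7: dr=452 cr=452 sum_balances=0

Answer: ok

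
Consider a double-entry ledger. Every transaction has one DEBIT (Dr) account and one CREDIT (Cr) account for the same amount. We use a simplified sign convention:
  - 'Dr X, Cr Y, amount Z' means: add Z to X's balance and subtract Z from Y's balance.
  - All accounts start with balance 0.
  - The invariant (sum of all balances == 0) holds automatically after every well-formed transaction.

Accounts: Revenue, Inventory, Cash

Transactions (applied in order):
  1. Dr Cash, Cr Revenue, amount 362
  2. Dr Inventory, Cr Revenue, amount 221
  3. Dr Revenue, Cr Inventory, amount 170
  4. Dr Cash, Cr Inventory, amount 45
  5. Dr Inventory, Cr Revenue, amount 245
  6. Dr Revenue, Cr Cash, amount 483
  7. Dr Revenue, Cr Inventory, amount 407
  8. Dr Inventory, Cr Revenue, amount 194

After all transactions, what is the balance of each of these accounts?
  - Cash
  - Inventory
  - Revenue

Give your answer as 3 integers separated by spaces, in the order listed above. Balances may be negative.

After txn 1 (Dr Cash, Cr Revenue, amount 362): Cash=362 Revenue=-362
After txn 2 (Dr Inventory, Cr Revenue, amount 221): Cash=362 Inventory=221 Revenue=-583
After txn 3 (Dr Revenue, Cr Inventory, amount 170): Cash=362 Inventory=51 Revenue=-413
After txn 4 (Dr Cash, Cr Inventory, amount 45): Cash=407 Inventory=6 Revenue=-413
After txn 5 (Dr Inventory, Cr Revenue, amount 245): Cash=407 Inventory=251 Revenue=-658
After txn 6 (Dr Revenue, Cr Cash, amount 483): Cash=-76 Inventory=251 Revenue=-175
After txn 7 (Dr Revenue, Cr Inventory, amount 407): Cash=-76 Inventory=-156 Revenue=232
After txn 8 (Dr Inventory, Cr Revenue, amount 194): Cash=-76 Inventory=38 Revenue=38

Answer: -76 38 38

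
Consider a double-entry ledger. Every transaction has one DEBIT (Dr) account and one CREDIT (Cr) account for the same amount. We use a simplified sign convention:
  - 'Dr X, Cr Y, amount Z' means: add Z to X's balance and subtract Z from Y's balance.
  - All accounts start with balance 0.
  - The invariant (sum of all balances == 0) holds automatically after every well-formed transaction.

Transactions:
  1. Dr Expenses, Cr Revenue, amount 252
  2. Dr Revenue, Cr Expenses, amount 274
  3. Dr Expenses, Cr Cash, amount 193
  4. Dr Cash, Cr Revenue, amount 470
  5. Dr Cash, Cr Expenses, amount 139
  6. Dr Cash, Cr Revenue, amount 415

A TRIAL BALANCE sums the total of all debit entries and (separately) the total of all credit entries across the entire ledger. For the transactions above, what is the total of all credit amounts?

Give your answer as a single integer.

Txn 1: credit+=252
Txn 2: credit+=274
Txn 3: credit+=193
Txn 4: credit+=470
Txn 5: credit+=139
Txn 6: credit+=415
Total credits = 1743

Answer: 1743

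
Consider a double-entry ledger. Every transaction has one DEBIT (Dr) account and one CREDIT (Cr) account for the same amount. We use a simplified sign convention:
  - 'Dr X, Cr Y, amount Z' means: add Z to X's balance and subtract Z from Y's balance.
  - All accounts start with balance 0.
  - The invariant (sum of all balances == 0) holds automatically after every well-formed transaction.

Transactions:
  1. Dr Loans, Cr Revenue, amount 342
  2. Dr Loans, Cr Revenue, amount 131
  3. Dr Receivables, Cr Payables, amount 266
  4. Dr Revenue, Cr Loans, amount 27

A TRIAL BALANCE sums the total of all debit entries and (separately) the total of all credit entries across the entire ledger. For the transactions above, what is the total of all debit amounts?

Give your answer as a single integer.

Txn 1: debit+=342
Txn 2: debit+=131
Txn 3: debit+=266
Txn 4: debit+=27
Total debits = 766

Answer: 766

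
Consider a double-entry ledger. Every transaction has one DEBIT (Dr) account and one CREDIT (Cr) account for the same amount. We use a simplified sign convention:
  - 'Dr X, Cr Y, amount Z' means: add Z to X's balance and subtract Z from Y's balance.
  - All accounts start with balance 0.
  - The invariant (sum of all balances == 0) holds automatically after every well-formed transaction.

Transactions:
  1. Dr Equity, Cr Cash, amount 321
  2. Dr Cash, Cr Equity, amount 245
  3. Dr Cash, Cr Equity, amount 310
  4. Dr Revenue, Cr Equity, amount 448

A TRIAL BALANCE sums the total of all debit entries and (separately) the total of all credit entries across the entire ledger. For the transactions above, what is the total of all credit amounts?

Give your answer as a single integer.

Txn 1: credit+=321
Txn 2: credit+=245
Txn 3: credit+=310
Txn 4: credit+=448
Total credits = 1324

Answer: 1324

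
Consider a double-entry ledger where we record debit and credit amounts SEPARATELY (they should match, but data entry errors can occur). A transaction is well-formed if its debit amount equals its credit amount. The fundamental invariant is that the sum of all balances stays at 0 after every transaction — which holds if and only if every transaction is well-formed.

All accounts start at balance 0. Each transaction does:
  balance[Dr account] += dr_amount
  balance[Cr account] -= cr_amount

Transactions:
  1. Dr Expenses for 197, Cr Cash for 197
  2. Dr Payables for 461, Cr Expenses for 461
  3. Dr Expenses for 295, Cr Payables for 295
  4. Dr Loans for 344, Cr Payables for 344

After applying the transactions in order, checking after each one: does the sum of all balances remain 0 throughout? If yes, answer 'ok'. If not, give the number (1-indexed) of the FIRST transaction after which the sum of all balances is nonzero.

Answer: ok

Derivation:
After txn 1: dr=197 cr=197 sum_balances=0
After txn 2: dr=461 cr=461 sum_balances=0
After txn 3: dr=295 cr=295 sum_balances=0
After txn 4: dr=344 cr=344 sum_balances=0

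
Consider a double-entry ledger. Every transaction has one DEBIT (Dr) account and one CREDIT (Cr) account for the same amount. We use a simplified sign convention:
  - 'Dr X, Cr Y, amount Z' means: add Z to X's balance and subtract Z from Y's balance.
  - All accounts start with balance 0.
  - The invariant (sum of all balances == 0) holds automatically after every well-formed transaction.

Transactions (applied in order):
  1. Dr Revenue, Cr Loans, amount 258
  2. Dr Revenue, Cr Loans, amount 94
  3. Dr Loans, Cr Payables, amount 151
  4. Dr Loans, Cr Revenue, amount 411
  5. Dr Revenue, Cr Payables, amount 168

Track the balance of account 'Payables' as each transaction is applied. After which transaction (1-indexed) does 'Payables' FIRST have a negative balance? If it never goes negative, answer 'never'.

Answer: 3

Derivation:
After txn 1: Payables=0
After txn 2: Payables=0
After txn 3: Payables=-151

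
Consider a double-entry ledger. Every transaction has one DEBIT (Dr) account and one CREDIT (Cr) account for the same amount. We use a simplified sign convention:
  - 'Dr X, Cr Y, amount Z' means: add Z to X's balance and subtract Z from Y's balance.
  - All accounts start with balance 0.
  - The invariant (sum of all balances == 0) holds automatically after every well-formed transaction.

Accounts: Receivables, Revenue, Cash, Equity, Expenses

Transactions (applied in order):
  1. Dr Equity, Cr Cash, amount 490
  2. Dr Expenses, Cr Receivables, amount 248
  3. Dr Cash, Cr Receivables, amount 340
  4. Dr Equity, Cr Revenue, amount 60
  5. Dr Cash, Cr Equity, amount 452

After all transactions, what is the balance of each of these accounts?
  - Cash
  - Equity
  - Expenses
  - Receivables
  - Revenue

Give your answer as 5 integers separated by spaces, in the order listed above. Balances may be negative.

Answer: 302 98 248 -588 -60

Derivation:
After txn 1 (Dr Equity, Cr Cash, amount 490): Cash=-490 Equity=490
After txn 2 (Dr Expenses, Cr Receivables, amount 248): Cash=-490 Equity=490 Expenses=248 Receivables=-248
After txn 3 (Dr Cash, Cr Receivables, amount 340): Cash=-150 Equity=490 Expenses=248 Receivables=-588
After txn 4 (Dr Equity, Cr Revenue, amount 60): Cash=-150 Equity=550 Expenses=248 Receivables=-588 Revenue=-60
After txn 5 (Dr Cash, Cr Equity, amount 452): Cash=302 Equity=98 Expenses=248 Receivables=-588 Revenue=-60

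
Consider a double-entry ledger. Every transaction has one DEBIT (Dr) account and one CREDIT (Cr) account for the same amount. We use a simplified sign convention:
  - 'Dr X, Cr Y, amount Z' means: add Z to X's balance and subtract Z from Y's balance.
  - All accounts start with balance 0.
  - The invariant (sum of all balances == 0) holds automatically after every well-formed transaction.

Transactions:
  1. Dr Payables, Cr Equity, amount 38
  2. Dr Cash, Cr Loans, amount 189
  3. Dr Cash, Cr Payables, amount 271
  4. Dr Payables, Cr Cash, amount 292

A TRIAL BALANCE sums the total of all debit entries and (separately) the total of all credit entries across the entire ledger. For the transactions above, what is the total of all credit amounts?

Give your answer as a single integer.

Answer: 790

Derivation:
Txn 1: credit+=38
Txn 2: credit+=189
Txn 3: credit+=271
Txn 4: credit+=292
Total credits = 790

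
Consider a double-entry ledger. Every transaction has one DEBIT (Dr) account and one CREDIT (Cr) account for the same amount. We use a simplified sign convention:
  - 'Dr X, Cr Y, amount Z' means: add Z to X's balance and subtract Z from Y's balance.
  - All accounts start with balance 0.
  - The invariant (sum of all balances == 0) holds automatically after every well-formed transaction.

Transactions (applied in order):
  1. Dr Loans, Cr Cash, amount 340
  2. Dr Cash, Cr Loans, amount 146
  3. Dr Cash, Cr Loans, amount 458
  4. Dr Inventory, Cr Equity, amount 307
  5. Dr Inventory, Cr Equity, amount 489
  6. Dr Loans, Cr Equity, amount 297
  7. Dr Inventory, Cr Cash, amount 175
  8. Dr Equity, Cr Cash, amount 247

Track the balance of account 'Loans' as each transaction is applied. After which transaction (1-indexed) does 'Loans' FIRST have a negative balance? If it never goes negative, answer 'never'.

After txn 1: Loans=340
After txn 2: Loans=194
After txn 3: Loans=-264

Answer: 3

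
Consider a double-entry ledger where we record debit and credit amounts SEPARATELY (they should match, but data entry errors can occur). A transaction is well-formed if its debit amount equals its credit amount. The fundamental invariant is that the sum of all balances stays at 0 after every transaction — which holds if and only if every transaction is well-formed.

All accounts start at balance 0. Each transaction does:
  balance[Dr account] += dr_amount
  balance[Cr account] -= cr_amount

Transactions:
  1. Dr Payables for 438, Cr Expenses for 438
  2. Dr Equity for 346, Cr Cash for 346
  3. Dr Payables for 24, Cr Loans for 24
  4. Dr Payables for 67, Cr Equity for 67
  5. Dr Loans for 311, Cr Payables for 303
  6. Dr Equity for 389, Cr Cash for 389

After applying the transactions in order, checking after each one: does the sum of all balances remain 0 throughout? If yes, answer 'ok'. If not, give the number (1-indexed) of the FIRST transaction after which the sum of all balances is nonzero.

After txn 1: dr=438 cr=438 sum_balances=0
After txn 2: dr=346 cr=346 sum_balances=0
After txn 3: dr=24 cr=24 sum_balances=0
After txn 4: dr=67 cr=67 sum_balances=0
After txn 5: dr=311 cr=303 sum_balances=8
After txn 6: dr=389 cr=389 sum_balances=8

Answer: 5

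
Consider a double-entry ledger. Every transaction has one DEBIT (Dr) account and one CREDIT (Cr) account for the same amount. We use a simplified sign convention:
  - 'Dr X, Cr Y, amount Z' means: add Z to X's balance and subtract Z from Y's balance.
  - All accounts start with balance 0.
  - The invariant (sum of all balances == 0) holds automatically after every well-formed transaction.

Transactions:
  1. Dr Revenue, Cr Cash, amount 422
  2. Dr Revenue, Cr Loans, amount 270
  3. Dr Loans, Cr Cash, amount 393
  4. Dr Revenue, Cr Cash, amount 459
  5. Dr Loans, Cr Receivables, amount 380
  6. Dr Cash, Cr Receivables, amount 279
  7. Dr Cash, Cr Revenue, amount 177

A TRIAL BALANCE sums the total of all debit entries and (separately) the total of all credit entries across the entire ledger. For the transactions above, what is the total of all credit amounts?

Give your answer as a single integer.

Answer: 2380

Derivation:
Txn 1: credit+=422
Txn 2: credit+=270
Txn 3: credit+=393
Txn 4: credit+=459
Txn 5: credit+=380
Txn 6: credit+=279
Txn 7: credit+=177
Total credits = 2380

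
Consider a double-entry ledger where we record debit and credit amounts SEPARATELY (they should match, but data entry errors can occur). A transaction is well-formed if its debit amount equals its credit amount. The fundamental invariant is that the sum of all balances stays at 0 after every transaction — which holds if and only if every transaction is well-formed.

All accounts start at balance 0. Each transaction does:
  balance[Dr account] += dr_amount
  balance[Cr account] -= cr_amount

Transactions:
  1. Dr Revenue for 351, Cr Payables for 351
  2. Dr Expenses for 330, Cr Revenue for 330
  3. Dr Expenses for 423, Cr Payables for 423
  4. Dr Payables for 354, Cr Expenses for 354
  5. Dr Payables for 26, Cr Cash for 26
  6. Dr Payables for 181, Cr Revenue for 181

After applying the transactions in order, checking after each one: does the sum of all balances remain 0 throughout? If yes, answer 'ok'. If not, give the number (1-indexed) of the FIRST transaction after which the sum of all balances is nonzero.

Answer: ok

Derivation:
After txn 1: dr=351 cr=351 sum_balances=0
After txn 2: dr=330 cr=330 sum_balances=0
After txn 3: dr=423 cr=423 sum_balances=0
After txn 4: dr=354 cr=354 sum_balances=0
After txn 5: dr=26 cr=26 sum_balances=0
After txn 6: dr=181 cr=181 sum_balances=0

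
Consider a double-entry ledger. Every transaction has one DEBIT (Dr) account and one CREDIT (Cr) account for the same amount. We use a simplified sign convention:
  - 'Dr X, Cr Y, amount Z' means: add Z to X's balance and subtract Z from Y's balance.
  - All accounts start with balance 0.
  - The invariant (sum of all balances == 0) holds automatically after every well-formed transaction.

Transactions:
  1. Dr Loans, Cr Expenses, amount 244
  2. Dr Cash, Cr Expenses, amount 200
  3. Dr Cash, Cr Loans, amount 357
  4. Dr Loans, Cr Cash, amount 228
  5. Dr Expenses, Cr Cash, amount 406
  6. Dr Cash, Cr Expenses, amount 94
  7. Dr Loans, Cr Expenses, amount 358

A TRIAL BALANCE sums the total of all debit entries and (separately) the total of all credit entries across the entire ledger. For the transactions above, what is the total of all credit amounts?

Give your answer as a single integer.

Txn 1: credit+=244
Txn 2: credit+=200
Txn 3: credit+=357
Txn 4: credit+=228
Txn 5: credit+=406
Txn 6: credit+=94
Txn 7: credit+=358
Total credits = 1887

Answer: 1887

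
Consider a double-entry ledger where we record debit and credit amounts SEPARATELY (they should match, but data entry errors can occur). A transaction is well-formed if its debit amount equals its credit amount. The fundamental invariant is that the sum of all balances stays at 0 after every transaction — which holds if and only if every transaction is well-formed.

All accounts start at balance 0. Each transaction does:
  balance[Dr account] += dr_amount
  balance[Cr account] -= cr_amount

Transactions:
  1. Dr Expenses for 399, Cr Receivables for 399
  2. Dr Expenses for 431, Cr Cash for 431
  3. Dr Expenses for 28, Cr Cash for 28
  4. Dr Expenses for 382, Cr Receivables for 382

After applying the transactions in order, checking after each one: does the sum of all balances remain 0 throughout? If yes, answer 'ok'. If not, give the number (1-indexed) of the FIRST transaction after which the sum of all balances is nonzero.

Answer: ok

Derivation:
After txn 1: dr=399 cr=399 sum_balances=0
After txn 2: dr=431 cr=431 sum_balances=0
After txn 3: dr=28 cr=28 sum_balances=0
After txn 4: dr=382 cr=382 sum_balances=0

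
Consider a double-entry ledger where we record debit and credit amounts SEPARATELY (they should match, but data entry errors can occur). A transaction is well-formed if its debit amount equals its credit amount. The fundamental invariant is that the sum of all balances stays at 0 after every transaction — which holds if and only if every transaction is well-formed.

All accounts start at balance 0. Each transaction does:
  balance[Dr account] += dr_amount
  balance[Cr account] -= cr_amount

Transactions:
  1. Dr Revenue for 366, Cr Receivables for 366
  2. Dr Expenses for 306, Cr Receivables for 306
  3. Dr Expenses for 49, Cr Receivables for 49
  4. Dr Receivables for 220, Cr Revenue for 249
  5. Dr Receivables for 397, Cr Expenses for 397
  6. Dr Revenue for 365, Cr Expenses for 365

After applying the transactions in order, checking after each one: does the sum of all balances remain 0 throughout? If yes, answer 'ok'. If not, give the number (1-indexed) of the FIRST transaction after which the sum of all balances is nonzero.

After txn 1: dr=366 cr=366 sum_balances=0
After txn 2: dr=306 cr=306 sum_balances=0
After txn 3: dr=49 cr=49 sum_balances=0
After txn 4: dr=220 cr=249 sum_balances=-29
After txn 5: dr=397 cr=397 sum_balances=-29
After txn 6: dr=365 cr=365 sum_balances=-29

Answer: 4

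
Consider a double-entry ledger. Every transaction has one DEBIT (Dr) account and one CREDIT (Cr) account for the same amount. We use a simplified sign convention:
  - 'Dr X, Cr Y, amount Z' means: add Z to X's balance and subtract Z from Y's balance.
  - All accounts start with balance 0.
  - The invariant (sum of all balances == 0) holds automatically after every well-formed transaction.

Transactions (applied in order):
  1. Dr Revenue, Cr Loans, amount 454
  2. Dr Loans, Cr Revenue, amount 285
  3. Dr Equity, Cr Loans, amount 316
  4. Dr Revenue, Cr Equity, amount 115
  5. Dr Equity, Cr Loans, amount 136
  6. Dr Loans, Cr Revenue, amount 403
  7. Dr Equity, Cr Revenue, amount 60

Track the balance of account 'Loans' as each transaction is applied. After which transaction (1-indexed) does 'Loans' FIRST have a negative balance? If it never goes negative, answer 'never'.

Answer: 1

Derivation:
After txn 1: Loans=-454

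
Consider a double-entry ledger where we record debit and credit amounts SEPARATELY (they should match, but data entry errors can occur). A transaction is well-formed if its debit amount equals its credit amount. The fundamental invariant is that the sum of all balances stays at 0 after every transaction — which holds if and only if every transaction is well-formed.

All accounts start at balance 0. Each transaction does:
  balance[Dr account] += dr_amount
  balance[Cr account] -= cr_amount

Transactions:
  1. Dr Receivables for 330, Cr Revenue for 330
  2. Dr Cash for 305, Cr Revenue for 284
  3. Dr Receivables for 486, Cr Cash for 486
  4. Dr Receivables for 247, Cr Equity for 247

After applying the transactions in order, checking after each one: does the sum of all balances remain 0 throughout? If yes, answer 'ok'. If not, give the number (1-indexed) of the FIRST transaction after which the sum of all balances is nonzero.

After txn 1: dr=330 cr=330 sum_balances=0
After txn 2: dr=305 cr=284 sum_balances=21
After txn 3: dr=486 cr=486 sum_balances=21
After txn 4: dr=247 cr=247 sum_balances=21

Answer: 2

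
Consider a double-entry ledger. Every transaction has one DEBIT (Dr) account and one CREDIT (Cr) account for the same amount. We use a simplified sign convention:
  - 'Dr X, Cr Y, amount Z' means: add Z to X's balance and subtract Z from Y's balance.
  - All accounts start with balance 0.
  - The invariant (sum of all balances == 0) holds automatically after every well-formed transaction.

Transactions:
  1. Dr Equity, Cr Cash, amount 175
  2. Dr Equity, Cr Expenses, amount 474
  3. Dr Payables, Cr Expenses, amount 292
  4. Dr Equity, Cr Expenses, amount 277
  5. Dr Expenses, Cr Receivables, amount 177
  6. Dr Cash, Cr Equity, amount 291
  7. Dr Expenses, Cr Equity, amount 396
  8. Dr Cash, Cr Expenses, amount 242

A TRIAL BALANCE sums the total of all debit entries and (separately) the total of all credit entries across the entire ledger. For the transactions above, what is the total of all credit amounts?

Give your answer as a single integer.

Txn 1: credit+=175
Txn 2: credit+=474
Txn 3: credit+=292
Txn 4: credit+=277
Txn 5: credit+=177
Txn 6: credit+=291
Txn 7: credit+=396
Txn 8: credit+=242
Total credits = 2324

Answer: 2324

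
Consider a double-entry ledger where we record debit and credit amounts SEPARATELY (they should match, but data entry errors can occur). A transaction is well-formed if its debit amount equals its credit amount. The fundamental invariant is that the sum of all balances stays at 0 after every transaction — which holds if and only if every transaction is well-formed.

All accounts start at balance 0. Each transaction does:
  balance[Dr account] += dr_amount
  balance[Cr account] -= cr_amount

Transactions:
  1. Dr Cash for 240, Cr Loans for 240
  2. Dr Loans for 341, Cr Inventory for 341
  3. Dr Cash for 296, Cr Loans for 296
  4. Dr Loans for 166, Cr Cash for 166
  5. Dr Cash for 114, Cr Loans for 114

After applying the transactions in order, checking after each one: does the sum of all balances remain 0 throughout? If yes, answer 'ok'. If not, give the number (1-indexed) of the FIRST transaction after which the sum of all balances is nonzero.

After txn 1: dr=240 cr=240 sum_balances=0
After txn 2: dr=341 cr=341 sum_balances=0
After txn 3: dr=296 cr=296 sum_balances=0
After txn 4: dr=166 cr=166 sum_balances=0
After txn 5: dr=114 cr=114 sum_balances=0

Answer: ok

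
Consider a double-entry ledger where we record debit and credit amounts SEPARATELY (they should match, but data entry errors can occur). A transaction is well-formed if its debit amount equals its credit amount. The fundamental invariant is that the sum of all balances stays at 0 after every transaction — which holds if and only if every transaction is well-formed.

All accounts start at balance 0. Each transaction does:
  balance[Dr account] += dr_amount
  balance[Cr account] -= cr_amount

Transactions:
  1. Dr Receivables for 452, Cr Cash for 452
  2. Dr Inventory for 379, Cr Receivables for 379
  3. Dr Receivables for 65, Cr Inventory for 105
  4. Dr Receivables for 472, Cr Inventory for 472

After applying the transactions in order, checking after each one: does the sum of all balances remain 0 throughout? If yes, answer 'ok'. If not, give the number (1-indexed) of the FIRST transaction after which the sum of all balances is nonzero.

Answer: 3

Derivation:
After txn 1: dr=452 cr=452 sum_balances=0
After txn 2: dr=379 cr=379 sum_balances=0
After txn 3: dr=65 cr=105 sum_balances=-40
After txn 4: dr=472 cr=472 sum_balances=-40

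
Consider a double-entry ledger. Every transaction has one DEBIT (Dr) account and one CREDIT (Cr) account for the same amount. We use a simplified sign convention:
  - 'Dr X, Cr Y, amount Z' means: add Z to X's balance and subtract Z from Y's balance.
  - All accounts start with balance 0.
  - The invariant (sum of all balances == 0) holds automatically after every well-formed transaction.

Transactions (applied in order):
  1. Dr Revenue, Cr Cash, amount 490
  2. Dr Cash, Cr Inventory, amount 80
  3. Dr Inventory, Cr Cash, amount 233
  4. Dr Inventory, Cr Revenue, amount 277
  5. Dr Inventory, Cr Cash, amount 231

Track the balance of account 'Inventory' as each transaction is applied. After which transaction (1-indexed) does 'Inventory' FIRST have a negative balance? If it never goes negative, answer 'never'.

After txn 1: Inventory=0
After txn 2: Inventory=-80

Answer: 2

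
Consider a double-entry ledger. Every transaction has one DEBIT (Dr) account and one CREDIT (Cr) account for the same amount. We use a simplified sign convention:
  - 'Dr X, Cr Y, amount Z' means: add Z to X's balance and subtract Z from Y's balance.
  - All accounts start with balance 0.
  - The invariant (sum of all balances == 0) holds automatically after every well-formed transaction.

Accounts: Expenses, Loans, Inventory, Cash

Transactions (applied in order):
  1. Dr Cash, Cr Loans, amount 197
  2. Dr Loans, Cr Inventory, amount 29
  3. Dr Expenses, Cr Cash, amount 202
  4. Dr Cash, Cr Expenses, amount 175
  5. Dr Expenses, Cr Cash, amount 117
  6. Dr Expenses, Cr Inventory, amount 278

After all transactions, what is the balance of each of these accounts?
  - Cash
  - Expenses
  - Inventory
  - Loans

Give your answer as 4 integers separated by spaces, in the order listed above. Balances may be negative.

Answer: 53 422 -307 -168

Derivation:
After txn 1 (Dr Cash, Cr Loans, amount 197): Cash=197 Loans=-197
After txn 2 (Dr Loans, Cr Inventory, amount 29): Cash=197 Inventory=-29 Loans=-168
After txn 3 (Dr Expenses, Cr Cash, amount 202): Cash=-5 Expenses=202 Inventory=-29 Loans=-168
After txn 4 (Dr Cash, Cr Expenses, amount 175): Cash=170 Expenses=27 Inventory=-29 Loans=-168
After txn 5 (Dr Expenses, Cr Cash, amount 117): Cash=53 Expenses=144 Inventory=-29 Loans=-168
After txn 6 (Dr Expenses, Cr Inventory, amount 278): Cash=53 Expenses=422 Inventory=-307 Loans=-168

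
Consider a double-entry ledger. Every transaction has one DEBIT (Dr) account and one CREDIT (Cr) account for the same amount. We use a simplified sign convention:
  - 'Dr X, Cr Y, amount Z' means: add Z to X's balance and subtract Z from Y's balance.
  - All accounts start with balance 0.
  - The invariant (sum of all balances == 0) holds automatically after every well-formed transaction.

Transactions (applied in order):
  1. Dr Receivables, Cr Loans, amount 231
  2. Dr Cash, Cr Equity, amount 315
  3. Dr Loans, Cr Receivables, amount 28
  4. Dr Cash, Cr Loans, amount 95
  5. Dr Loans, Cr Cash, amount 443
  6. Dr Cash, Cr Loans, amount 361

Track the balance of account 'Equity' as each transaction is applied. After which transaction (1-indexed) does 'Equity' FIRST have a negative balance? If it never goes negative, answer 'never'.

Answer: 2

Derivation:
After txn 1: Equity=0
After txn 2: Equity=-315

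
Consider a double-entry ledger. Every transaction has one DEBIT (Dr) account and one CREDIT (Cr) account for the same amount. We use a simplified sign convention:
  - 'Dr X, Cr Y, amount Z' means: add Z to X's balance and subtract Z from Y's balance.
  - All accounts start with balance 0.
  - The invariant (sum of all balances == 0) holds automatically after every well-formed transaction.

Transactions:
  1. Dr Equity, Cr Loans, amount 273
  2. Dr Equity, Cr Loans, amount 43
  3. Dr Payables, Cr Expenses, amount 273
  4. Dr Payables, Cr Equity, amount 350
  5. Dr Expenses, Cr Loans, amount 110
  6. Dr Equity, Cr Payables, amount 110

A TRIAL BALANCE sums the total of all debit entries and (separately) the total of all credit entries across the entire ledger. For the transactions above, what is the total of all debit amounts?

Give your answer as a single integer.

Txn 1: debit+=273
Txn 2: debit+=43
Txn 3: debit+=273
Txn 4: debit+=350
Txn 5: debit+=110
Txn 6: debit+=110
Total debits = 1159

Answer: 1159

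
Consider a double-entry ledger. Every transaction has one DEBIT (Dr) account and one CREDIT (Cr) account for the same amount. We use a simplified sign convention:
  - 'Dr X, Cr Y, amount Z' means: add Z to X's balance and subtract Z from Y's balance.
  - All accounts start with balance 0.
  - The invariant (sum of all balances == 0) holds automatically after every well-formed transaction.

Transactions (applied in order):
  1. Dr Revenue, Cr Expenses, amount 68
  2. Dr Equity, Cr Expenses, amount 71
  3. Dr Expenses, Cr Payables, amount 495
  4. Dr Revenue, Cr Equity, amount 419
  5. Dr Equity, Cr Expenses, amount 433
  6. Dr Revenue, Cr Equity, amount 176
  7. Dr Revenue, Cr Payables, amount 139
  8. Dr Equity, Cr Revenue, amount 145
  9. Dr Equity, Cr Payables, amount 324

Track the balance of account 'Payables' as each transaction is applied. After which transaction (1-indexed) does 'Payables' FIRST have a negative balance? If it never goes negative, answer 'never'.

Answer: 3

Derivation:
After txn 1: Payables=0
After txn 2: Payables=0
After txn 3: Payables=-495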